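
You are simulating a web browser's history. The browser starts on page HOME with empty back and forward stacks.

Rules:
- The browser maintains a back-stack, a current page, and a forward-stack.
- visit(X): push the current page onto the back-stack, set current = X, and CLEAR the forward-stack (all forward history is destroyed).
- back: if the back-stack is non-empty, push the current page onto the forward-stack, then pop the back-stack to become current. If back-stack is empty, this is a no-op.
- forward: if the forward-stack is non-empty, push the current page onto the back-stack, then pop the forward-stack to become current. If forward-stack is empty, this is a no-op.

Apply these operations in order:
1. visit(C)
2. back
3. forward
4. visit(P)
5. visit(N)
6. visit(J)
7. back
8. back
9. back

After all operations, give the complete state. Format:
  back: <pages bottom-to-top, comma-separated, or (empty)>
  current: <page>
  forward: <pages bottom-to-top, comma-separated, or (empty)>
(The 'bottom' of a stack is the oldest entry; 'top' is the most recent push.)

Answer: back: HOME
current: C
forward: J,N,P

Derivation:
After 1 (visit(C)): cur=C back=1 fwd=0
After 2 (back): cur=HOME back=0 fwd=1
After 3 (forward): cur=C back=1 fwd=0
After 4 (visit(P)): cur=P back=2 fwd=0
After 5 (visit(N)): cur=N back=3 fwd=0
After 6 (visit(J)): cur=J back=4 fwd=0
After 7 (back): cur=N back=3 fwd=1
After 8 (back): cur=P back=2 fwd=2
After 9 (back): cur=C back=1 fwd=3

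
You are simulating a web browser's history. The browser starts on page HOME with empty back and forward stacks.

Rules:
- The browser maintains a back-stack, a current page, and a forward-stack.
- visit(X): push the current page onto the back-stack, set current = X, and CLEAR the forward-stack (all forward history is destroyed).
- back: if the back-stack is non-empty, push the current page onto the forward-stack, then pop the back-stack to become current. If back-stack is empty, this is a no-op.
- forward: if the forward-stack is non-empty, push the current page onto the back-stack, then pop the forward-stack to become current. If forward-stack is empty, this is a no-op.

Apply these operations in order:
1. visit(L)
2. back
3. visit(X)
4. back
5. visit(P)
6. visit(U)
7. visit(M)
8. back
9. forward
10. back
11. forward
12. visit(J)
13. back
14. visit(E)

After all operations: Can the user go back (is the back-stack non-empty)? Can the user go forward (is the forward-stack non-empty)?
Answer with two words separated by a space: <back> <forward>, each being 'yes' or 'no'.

After 1 (visit(L)): cur=L back=1 fwd=0
After 2 (back): cur=HOME back=0 fwd=1
After 3 (visit(X)): cur=X back=1 fwd=0
After 4 (back): cur=HOME back=0 fwd=1
After 5 (visit(P)): cur=P back=1 fwd=0
After 6 (visit(U)): cur=U back=2 fwd=0
After 7 (visit(M)): cur=M back=3 fwd=0
After 8 (back): cur=U back=2 fwd=1
After 9 (forward): cur=M back=3 fwd=0
After 10 (back): cur=U back=2 fwd=1
After 11 (forward): cur=M back=3 fwd=0
After 12 (visit(J)): cur=J back=4 fwd=0
After 13 (back): cur=M back=3 fwd=1
After 14 (visit(E)): cur=E back=4 fwd=0

Answer: yes no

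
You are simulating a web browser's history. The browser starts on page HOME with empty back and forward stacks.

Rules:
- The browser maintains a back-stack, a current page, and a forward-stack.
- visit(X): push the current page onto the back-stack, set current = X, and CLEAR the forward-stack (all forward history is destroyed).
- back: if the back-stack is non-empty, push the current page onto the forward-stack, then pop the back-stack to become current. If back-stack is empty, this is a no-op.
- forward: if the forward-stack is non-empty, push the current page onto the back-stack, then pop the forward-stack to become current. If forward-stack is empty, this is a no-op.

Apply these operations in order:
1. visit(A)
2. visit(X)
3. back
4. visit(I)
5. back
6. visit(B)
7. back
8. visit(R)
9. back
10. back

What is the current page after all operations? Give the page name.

Answer: HOME

Derivation:
After 1 (visit(A)): cur=A back=1 fwd=0
After 2 (visit(X)): cur=X back=2 fwd=0
After 3 (back): cur=A back=1 fwd=1
After 4 (visit(I)): cur=I back=2 fwd=0
After 5 (back): cur=A back=1 fwd=1
After 6 (visit(B)): cur=B back=2 fwd=0
After 7 (back): cur=A back=1 fwd=1
After 8 (visit(R)): cur=R back=2 fwd=0
After 9 (back): cur=A back=1 fwd=1
After 10 (back): cur=HOME back=0 fwd=2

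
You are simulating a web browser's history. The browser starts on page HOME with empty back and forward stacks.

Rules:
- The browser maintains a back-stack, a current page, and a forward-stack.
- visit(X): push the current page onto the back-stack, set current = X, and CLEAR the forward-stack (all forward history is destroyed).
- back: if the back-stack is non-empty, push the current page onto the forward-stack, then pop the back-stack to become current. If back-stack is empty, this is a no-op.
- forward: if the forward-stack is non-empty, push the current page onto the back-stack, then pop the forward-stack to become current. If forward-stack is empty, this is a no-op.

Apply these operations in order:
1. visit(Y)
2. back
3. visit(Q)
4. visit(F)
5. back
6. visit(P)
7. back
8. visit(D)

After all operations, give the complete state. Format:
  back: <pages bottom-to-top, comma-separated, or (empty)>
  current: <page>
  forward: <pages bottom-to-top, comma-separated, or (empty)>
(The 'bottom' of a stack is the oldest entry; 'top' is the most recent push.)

Answer: back: HOME,Q
current: D
forward: (empty)

Derivation:
After 1 (visit(Y)): cur=Y back=1 fwd=0
After 2 (back): cur=HOME back=0 fwd=1
After 3 (visit(Q)): cur=Q back=1 fwd=0
After 4 (visit(F)): cur=F back=2 fwd=0
After 5 (back): cur=Q back=1 fwd=1
After 6 (visit(P)): cur=P back=2 fwd=0
After 7 (back): cur=Q back=1 fwd=1
After 8 (visit(D)): cur=D back=2 fwd=0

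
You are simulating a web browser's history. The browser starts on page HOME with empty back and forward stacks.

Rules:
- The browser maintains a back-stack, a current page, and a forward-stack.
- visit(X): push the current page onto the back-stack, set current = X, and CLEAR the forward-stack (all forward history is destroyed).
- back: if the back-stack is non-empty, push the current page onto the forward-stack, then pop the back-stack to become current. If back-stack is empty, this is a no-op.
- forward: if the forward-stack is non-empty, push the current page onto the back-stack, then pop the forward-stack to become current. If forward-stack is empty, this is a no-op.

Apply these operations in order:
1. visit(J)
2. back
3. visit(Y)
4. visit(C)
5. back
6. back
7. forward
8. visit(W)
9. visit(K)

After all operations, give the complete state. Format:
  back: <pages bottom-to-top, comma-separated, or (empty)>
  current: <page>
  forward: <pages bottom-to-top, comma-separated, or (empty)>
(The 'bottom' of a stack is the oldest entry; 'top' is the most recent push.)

After 1 (visit(J)): cur=J back=1 fwd=0
After 2 (back): cur=HOME back=0 fwd=1
After 3 (visit(Y)): cur=Y back=1 fwd=0
After 4 (visit(C)): cur=C back=2 fwd=0
After 5 (back): cur=Y back=1 fwd=1
After 6 (back): cur=HOME back=0 fwd=2
After 7 (forward): cur=Y back=1 fwd=1
After 8 (visit(W)): cur=W back=2 fwd=0
After 9 (visit(K)): cur=K back=3 fwd=0

Answer: back: HOME,Y,W
current: K
forward: (empty)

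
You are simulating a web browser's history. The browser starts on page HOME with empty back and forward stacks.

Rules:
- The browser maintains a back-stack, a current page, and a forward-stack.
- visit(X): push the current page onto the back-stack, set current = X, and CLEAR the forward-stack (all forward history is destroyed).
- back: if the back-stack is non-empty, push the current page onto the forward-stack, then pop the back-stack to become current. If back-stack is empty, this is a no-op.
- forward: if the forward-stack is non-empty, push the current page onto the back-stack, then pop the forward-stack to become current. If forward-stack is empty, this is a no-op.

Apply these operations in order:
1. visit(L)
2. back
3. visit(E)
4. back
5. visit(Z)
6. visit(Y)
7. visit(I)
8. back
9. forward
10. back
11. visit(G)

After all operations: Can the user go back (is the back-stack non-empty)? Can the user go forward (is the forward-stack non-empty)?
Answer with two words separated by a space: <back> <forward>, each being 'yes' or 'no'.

Answer: yes no

Derivation:
After 1 (visit(L)): cur=L back=1 fwd=0
After 2 (back): cur=HOME back=0 fwd=1
After 3 (visit(E)): cur=E back=1 fwd=0
After 4 (back): cur=HOME back=0 fwd=1
After 5 (visit(Z)): cur=Z back=1 fwd=0
After 6 (visit(Y)): cur=Y back=2 fwd=0
After 7 (visit(I)): cur=I back=3 fwd=0
After 8 (back): cur=Y back=2 fwd=1
After 9 (forward): cur=I back=3 fwd=0
After 10 (back): cur=Y back=2 fwd=1
After 11 (visit(G)): cur=G back=3 fwd=0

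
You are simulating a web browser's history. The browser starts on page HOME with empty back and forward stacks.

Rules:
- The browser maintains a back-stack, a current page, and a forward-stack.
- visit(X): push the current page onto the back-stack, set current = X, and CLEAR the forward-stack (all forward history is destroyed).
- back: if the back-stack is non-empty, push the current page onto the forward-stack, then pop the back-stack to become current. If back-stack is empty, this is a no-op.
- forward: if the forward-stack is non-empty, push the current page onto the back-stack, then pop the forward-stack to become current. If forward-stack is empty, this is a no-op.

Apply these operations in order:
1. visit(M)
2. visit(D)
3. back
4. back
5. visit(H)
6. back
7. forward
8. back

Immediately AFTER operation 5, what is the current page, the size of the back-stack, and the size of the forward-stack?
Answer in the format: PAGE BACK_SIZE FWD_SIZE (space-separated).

After 1 (visit(M)): cur=M back=1 fwd=0
After 2 (visit(D)): cur=D back=2 fwd=0
After 3 (back): cur=M back=1 fwd=1
After 4 (back): cur=HOME back=0 fwd=2
After 5 (visit(H)): cur=H back=1 fwd=0

H 1 0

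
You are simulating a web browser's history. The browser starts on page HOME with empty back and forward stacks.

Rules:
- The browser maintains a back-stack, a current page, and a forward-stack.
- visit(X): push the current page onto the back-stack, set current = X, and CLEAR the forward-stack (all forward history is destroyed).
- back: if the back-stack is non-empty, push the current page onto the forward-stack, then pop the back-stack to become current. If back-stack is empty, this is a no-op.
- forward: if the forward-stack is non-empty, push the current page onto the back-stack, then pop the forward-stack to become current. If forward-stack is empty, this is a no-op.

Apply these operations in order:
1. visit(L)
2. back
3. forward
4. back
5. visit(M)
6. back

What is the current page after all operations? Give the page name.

Answer: HOME

Derivation:
After 1 (visit(L)): cur=L back=1 fwd=0
After 2 (back): cur=HOME back=0 fwd=1
After 3 (forward): cur=L back=1 fwd=0
After 4 (back): cur=HOME back=0 fwd=1
After 5 (visit(M)): cur=M back=1 fwd=0
After 6 (back): cur=HOME back=0 fwd=1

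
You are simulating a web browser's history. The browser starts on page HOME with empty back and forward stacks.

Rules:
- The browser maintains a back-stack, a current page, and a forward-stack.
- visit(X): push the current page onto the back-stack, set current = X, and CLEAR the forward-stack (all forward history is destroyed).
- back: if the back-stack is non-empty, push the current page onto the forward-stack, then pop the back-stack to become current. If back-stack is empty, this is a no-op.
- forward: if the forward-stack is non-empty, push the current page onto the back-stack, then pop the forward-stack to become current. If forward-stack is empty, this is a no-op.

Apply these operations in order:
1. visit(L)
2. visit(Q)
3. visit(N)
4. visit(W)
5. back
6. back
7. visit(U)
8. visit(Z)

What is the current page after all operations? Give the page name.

After 1 (visit(L)): cur=L back=1 fwd=0
After 2 (visit(Q)): cur=Q back=2 fwd=0
After 3 (visit(N)): cur=N back=3 fwd=0
After 4 (visit(W)): cur=W back=4 fwd=0
After 5 (back): cur=N back=3 fwd=1
After 6 (back): cur=Q back=2 fwd=2
After 7 (visit(U)): cur=U back=3 fwd=0
After 8 (visit(Z)): cur=Z back=4 fwd=0

Answer: Z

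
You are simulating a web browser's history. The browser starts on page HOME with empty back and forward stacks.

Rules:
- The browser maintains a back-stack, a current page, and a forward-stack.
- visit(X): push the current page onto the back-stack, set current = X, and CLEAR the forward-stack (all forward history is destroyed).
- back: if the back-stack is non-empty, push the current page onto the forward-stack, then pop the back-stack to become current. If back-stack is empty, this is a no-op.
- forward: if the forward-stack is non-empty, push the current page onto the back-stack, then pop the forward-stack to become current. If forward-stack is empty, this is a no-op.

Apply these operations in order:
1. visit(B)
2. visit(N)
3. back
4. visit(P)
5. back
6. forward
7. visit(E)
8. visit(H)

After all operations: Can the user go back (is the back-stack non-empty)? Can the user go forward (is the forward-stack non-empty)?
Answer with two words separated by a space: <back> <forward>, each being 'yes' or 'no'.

Answer: yes no

Derivation:
After 1 (visit(B)): cur=B back=1 fwd=0
After 2 (visit(N)): cur=N back=2 fwd=0
After 3 (back): cur=B back=1 fwd=1
After 4 (visit(P)): cur=P back=2 fwd=0
After 5 (back): cur=B back=1 fwd=1
After 6 (forward): cur=P back=2 fwd=0
After 7 (visit(E)): cur=E back=3 fwd=0
After 8 (visit(H)): cur=H back=4 fwd=0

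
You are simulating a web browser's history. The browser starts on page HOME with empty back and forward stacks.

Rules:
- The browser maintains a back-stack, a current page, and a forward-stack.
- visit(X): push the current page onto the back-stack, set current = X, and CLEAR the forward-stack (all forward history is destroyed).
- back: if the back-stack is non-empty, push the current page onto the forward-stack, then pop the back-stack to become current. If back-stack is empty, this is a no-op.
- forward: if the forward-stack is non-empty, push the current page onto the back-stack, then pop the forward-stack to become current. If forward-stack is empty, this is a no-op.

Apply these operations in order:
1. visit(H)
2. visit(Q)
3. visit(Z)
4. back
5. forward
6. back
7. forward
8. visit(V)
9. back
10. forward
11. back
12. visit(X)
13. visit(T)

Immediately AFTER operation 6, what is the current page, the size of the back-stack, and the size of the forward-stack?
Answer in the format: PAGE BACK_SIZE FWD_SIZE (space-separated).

After 1 (visit(H)): cur=H back=1 fwd=0
After 2 (visit(Q)): cur=Q back=2 fwd=0
After 3 (visit(Z)): cur=Z back=3 fwd=0
After 4 (back): cur=Q back=2 fwd=1
After 5 (forward): cur=Z back=3 fwd=0
After 6 (back): cur=Q back=2 fwd=1

Q 2 1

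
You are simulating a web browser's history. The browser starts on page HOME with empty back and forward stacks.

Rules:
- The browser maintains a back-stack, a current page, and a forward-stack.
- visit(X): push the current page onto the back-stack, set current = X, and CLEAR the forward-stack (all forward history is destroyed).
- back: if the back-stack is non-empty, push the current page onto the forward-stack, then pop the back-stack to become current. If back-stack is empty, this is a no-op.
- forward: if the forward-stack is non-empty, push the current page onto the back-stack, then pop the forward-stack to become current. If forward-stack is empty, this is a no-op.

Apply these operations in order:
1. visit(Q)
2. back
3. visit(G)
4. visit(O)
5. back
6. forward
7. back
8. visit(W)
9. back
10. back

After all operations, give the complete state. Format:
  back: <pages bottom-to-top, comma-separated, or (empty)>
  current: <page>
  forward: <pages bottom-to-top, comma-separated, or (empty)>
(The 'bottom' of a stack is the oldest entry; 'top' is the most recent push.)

After 1 (visit(Q)): cur=Q back=1 fwd=0
After 2 (back): cur=HOME back=0 fwd=1
After 3 (visit(G)): cur=G back=1 fwd=0
After 4 (visit(O)): cur=O back=2 fwd=0
After 5 (back): cur=G back=1 fwd=1
After 6 (forward): cur=O back=2 fwd=0
After 7 (back): cur=G back=1 fwd=1
After 8 (visit(W)): cur=W back=2 fwd=0
After 9 (back): cur=G back=1 fwd=1
After 10 (back): cur=HOME back=0 fwd=2

Answer: back: (empty)
current: HOME
forward: W,G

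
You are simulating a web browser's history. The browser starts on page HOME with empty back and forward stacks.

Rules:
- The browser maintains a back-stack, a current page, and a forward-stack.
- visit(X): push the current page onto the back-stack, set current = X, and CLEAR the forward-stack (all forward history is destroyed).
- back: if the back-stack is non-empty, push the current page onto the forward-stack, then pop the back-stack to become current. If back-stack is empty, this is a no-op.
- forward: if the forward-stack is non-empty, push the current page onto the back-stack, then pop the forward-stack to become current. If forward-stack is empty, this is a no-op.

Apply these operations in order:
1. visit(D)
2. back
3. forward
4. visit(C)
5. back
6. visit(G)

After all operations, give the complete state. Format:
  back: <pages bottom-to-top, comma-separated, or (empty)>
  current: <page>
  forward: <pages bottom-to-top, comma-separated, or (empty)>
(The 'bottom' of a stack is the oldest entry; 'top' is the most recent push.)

Answer: back: HOME,D
current: G
forward: (empty)

Derivation:
After 1 (visit(D)): cur=D back=1 fwd=0
After 2 (back): cur=HOME back=0 fwd=1
After 3 (forward): cur=D back=1 fwd=0
After 4 (visit(C)): cur=C back=2 fwd=0
After 5 (back): cur=D back=1 fwd=1
After 6 (visit(G)): cur=G back=2 fwd=0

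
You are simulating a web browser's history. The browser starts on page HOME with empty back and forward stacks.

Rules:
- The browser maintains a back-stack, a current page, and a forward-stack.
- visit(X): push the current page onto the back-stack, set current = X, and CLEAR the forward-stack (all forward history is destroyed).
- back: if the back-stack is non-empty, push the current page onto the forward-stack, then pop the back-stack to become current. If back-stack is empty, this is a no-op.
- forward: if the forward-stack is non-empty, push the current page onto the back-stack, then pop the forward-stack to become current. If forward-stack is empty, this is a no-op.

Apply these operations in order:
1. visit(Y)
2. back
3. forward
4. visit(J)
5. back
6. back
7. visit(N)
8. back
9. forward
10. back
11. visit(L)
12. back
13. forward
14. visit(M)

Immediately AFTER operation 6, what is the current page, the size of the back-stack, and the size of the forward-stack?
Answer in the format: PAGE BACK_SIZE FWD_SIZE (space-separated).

After 1 (visit(Y)): cur=Y back=1 fwd=0
After 2 (back): cur=HOME back=0 fwd=1
After 3 (forward): cur=Y back=1 fwd=0
After 4 (visit(J)): cur=J back=2 fwd=0
After 5 (back): cur=Y back=1 fwd=1
After 6 (back): cur=HOME back=0 fwd=2

HOME 0 2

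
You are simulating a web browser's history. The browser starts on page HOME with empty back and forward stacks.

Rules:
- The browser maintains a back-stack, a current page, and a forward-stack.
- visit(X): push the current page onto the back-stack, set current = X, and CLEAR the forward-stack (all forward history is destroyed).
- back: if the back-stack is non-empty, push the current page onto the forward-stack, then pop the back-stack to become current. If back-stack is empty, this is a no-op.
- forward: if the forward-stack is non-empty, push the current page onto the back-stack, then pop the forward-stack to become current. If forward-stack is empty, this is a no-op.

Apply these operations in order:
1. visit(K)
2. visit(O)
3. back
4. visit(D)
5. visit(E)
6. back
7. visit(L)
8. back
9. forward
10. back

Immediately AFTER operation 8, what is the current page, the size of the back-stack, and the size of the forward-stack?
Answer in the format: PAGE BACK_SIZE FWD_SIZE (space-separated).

After 1 (visit(K)): cur=K back=1 fwd=0
After 2 (visit(O)): cur=O back=2 fwd=0
After 3 (back): cur=K back=1 fwd=1
After 4 (visit(D)): cur=D back=2 fwd=0
After 5 (visit(E)): cur=E back=3 fwd=0
After 6 (back): cur=D back=2 fwd=1
After 7 (visit(L)): cur=L back=3 fwd=0
After 8 (back): cur=D back=2 fwd=1

D 2 1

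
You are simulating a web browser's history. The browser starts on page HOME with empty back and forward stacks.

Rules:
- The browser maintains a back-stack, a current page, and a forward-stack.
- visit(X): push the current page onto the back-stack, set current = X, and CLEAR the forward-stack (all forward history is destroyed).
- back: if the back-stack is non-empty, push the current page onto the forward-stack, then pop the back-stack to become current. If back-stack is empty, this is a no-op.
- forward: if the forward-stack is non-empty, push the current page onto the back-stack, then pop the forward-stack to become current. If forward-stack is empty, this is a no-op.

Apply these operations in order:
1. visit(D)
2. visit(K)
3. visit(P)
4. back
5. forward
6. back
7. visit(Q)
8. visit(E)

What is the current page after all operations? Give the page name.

Answer: E

Derivation:
After 1 (visit(D)): cur=D back=1 fwd=0
After 2 (visit(K)): cur=K back=2 fwd=0
After 3 (visit(P)): cur=P back=3 fwd=0
After 4 (back): cur=K back=2 fwd=1
After 5 (forward): cur=P back=3 fwd=0
After 6 (back): cur=K back=2 fwd=1
After 7 (visit(Q)): cur=Q back=3 fwd=0
After 8 (visit(E)): cur=E back=4 fwd=0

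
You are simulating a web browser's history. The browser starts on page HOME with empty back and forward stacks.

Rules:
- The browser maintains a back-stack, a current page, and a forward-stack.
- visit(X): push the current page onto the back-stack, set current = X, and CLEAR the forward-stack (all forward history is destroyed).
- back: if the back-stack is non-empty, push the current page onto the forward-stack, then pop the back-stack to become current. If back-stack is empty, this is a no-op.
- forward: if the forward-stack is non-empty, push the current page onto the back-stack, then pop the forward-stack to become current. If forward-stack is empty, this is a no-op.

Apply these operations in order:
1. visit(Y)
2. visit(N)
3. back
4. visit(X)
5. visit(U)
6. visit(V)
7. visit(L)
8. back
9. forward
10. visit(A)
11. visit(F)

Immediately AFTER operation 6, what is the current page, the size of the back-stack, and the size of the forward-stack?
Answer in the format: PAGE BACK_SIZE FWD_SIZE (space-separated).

After 1 (visit(Y)): cur=Y back=1 fwd=0
After 2 (visit(N)): cur=N back=2 fwd=0
After 3 (back): cur=Y back=1 fwd=1
After 4 (visit(X)): cur=X back=2 fwd=0
After 5 (visit(U)): cur=U back=3 fwd=0
After 6 (visit(V)): cur=V back=4 fwd=0

V 4 0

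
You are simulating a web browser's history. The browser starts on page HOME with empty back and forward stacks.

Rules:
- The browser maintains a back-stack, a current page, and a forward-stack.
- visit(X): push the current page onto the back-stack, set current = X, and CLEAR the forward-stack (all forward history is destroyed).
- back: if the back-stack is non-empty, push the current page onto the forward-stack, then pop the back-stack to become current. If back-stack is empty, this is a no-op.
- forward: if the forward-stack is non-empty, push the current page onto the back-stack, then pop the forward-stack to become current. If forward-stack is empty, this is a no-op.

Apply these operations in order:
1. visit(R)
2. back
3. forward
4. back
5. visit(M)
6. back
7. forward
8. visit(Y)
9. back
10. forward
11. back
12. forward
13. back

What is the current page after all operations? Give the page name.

Answer: M

Derivation:
After 1 (visit(R)): cur=R back=1 fwd=0
After 2 (back): cur=HOME back=0 fwd=1
After 3 (forward): cur=R back=1 fwd=0
After 4 (back): cur=HOME back=0 fwd=1
After 5 (visit(M)): cur=M back=1 fwd=0
After 6 (back): cur=HOME back=0 fwd=1
After 7 (forward): cur=M back=1 fwd=0
After 8 (visit(Y)): cur=Y back=2 fwd=0
After 9 (back): cur=M back=1 fwd=1
After 10 (forward): cur=Y back=2 fwd=0
After 11 (back): cur=M back=1 fwd=1
After 12 (forward): cur=Y back=2 fwd=0
After 13 (back): cur=M back=1 fwd=1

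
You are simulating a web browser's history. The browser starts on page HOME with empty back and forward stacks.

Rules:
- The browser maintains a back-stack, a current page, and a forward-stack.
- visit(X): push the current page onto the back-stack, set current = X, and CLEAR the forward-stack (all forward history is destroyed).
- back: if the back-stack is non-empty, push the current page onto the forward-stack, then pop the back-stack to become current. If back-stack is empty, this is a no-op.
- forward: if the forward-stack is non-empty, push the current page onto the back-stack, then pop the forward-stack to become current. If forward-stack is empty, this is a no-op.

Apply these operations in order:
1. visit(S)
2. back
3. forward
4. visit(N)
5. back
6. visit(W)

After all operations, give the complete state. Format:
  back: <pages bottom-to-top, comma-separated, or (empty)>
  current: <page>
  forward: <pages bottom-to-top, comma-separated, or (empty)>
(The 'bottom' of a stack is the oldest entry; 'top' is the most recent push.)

Answer: back: HOME,S
current: W
forward: (empty)

Derivation:
After 1 (visit(S)): cur=S back=1 fwd=0
After 2 (back): cur=HOME back=0 fwd=1
After 3 (forward): cur=S back=1 fwd=0
After 4 (visit(N)): cur=N back=2 fwd=0
After 5 (back): cur=S back=1 fwd=1
After 6 (visit(W)): cur=W back=2 fwd=0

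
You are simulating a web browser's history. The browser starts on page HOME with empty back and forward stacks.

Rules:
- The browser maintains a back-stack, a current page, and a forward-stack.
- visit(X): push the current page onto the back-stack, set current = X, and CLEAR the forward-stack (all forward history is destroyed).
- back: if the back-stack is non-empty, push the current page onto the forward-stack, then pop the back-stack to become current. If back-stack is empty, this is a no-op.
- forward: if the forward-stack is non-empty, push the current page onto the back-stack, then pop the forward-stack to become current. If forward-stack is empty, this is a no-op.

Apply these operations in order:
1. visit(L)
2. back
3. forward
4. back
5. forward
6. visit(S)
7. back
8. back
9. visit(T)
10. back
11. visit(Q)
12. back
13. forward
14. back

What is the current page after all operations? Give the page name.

After 1 (visit(L)): cur=L back=1 fwd=0
After 2 (back): cur=HOME back=0 fwd=1
After 3 (forward): cur=L back=1 fwd=0
After 4 (back): cur=HOME back=0 fwd=1
After 5 (forward): cur=L back=1 fwd=0
After 6 (visit(S)): cur=S back=2 fwd=0
After 7 (back): cur=L back=1 fwd=1
After 8 (back): cur=HOME back=0 fwd=2
After 9 (visit(T)): cur=T back=1 fwd=0
After 10 (back): cur=HOME back=0 fwd=1
After 11 (visit(Q)): cur=Q back=1 fwd=0
After 12 (back): cur=HOME back=0 fwd=1
After 13 (forward): cur=Q back=1 fwd=0
After 14 (back): cur=HOME back=0 fwd=1

Answer: HOME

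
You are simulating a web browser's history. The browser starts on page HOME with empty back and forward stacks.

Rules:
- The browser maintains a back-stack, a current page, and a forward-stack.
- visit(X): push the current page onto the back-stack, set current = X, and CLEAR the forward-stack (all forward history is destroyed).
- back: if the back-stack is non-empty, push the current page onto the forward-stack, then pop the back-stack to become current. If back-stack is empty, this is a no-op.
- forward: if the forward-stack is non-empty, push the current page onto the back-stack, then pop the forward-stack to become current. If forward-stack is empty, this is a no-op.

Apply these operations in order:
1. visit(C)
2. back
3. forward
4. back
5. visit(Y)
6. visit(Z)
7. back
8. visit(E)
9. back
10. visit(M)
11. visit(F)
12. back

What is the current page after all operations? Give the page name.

Answer: M

Derivation:
After 1 (visit(C)): cur=C back=1 fwd=0
After 2 (back): cur=HOME back=0 fwd=1
After 3 (forward): cur=C back=1 fwd=0
After 4 (back): cur=HOME back=0 fwd=1
After 5 (visit(Y)): cur=Y back=1 fwd=0
After 6 (visit(Z)): cur=Z back=2 fwd=0
After 7 (back): cur=Y back=1 fwd=1
After 8 (visit(E)): cur=E back=2 fwd=0
After 9 (back): cur=Y back=1 fwd=1
After 10 (visit(M)): cur=M back=2 fwd=0
After 11 (visit(F)): cur=F back=3 fwd=0
After 12 (back): cur=M back=2 fwd=1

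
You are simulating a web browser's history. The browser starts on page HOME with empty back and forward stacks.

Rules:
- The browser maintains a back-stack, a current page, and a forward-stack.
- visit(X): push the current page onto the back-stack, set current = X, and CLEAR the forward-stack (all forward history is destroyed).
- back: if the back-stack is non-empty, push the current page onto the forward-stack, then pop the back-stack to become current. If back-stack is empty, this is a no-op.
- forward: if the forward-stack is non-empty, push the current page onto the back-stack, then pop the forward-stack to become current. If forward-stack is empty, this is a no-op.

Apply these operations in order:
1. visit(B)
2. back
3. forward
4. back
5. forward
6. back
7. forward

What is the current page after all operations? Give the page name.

Answer: B

Derivation:
After 1 (visit(B)): cur=B back=1 fwd=0
After 2 (back): cur=HOME back=0 fwd=1
After 3 (forward): cur=B back=1 fwd=0
After 4 (back): cur=HOME back=0 fwd=1
After 5 (forward): cur=B back=1 fwd=0
After 6 (back): cur=HOME back=0 fwd=1
After 7 (forward): cur=B back=1 fwd=0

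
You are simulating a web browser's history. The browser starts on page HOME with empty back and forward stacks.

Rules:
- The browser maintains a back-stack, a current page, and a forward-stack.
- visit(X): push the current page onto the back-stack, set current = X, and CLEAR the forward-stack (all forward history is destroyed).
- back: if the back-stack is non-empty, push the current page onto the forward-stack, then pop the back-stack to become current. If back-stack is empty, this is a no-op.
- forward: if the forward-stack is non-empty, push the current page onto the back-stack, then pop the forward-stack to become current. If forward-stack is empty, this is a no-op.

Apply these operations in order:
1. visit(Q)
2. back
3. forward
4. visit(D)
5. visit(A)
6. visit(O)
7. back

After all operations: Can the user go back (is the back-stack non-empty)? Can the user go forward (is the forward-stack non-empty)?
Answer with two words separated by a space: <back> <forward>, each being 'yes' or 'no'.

Answer: yes yes

Derivation:
After 1 (visit(Q)): cur=Q back=1 fwd=0
After 2 (back): cur=HOME back=0 fwd=1
After 3 (forward): cur=Q back=1 fwd=0
After 4 (visit(D)): cur=D back=2 fwd=0
After 5 (visit(A)): cur=A back=3 fwd=0
After 6 (visit(O)): cur=O back=4 fwd=0
After 7 (back): cur=A back=3 fwd=1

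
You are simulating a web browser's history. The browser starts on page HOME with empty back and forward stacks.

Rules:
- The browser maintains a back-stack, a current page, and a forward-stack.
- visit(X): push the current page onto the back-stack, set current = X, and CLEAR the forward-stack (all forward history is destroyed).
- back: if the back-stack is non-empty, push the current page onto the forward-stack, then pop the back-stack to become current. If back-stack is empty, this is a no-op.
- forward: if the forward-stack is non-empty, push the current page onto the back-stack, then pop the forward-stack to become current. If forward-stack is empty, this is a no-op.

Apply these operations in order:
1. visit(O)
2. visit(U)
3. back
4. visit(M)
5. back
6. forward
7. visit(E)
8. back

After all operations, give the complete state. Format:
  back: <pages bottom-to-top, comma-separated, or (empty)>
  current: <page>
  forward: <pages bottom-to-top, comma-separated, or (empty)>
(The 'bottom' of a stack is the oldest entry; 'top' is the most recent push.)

Answer: back: HOME,O
current: M
forward: E

Derivation:
After 1 (visit(O)): cur=O back=1 fwd=0
After 2 (visit(U)): cur=U back=2 fwd=0
After 3 (back): cur=O back=1 fwd=1
After 4 (visit(M)): cur=M back=2 fwd=0
After 5 (back): cur=O back=1 fwd=1
After 6 (forward): cur=M back=2 fwd=0
After 7 (visit(E)): cur=E back=3 fwd=0
After 8 (back): cur=M back=2 fwd=1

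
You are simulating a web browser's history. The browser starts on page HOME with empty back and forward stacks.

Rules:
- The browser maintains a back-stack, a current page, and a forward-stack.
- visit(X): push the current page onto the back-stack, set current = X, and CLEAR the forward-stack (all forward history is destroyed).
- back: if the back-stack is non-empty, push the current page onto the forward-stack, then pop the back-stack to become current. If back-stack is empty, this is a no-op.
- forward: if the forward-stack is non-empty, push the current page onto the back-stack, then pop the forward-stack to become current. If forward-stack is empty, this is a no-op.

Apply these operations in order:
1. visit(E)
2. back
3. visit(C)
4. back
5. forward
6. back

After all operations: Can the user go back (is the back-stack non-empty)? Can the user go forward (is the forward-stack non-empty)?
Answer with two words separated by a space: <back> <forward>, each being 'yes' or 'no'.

Answer: no yes

Derivation:
After 1 (visit(E)): cur=E back=1 fwd=0
After 2 (back): cur=HOME back=0 fwd=1
After 3 (visit(C)): cur=C back=1 fwd=0
After 4 (back): cur=HOME back=0 fwd=1
After 5 (forward): cur=C back=1 fwd=0
After 6 (back): cur=HOME back=0 fwd=1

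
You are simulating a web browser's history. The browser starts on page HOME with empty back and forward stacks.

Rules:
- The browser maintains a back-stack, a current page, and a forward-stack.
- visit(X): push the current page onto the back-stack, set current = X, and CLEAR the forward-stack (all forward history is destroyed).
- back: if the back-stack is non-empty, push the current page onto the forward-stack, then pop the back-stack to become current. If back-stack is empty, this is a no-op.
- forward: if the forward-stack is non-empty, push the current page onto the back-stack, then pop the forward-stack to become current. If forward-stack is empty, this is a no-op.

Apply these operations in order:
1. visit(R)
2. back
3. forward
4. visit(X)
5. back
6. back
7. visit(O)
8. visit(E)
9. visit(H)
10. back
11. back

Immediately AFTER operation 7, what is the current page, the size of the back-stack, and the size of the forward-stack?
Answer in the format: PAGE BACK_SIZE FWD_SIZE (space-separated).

After 1 (visit(R)): cur=R back=1 fwd=0
After 2 (back): cur=HOME back=0 fwd=1
After 3 (forward): cur=R back=1 fwd=0
After 4 (visit(X)): cur=X back=2 fwd=0
After 5 (back): cur=R back=1 fwd=1
After 6 (back): cur=HOME back=0 fwd=2
After 7 (visit(O)): cur=O back=1 fwd=0

O 1 0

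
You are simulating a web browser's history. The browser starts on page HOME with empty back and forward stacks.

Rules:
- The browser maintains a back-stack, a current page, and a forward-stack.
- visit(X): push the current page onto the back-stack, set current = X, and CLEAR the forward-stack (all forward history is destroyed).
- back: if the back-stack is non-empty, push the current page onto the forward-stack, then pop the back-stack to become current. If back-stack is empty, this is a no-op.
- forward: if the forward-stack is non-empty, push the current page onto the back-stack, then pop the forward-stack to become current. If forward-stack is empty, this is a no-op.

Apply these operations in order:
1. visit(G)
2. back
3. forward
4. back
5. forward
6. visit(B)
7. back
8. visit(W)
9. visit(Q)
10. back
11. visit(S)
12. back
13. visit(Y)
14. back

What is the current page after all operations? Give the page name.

After 1 (visit(G)): cur=G back=1 fwd=0
After 2 (back): cur=HOME back=0 fwd=1
After 3 (forward): cur=G back=1 fwd=0
After 4 (back): cur=HOME back=0 fwd=1
After 5 (forward): cur=G back=1 fwd=0
After 6 (visit(B)): cur=B back=2 fwd=0
After 7 (back): cur=G back=1 fwd=1
After 8 (visit(W)): cur=W back=2 fwd=0
After 9 (visit(Q)): cur=Q back=3 fwd=0
After 10 (back): cur=W back=2 fwd=1
After 11 (visit(S)): cur=S back=3 fwd=0
After 12 (back): cur=W back=2 fwd=1
After 13 (visit(Y)): cur=Y back=3 fwd=0
After 14 (back): cur=W back=2 fwd=1

Answer: W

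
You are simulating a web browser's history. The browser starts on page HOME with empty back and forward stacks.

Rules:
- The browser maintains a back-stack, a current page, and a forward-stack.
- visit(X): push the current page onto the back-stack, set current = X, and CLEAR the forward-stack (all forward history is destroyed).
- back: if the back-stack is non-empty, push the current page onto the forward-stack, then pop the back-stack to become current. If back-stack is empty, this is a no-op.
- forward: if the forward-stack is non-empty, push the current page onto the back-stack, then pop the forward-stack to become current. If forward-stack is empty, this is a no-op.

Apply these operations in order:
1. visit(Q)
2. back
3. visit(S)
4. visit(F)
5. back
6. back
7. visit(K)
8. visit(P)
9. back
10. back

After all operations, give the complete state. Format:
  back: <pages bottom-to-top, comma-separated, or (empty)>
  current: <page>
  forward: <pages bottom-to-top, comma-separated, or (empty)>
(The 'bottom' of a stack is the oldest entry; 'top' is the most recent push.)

After 1 (visit(Q)): cur=Q back=1 fwd=0
After 2 (back): cur=HOME back=0 fwd=1
After 3 (visit(S)): cur=S back=1 fwd=0
After 4 (visit(F)): cur=F back=2 fwd=0
After 5 (back): cur=S back=1 fwd=1
After 6 (back): cur=HOME back=0 fwd=2
After 7 (visit(K)): cur=K back=1 fwd=0
After 8 (visit(P)): cur=P back=2 fwd=0
After 9 (back): cur=K back=1 fwd=1
After 10 (back): cur=HOME back=0 fwd=2

Answer: back: (empty)
current: HOME
forward: P,K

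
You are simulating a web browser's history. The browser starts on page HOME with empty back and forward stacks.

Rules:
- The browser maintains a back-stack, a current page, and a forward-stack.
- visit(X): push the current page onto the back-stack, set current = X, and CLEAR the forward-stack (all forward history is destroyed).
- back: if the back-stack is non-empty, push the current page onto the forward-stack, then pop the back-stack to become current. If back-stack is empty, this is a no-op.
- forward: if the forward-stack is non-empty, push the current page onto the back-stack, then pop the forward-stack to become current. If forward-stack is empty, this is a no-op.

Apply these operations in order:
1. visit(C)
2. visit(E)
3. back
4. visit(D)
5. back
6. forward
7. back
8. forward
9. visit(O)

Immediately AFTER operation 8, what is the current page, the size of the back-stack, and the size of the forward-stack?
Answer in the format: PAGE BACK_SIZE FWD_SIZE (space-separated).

After 1 (visit(C)): cur=C back=1 fwd=0
After 2 (visit(E)): cur=E back=2 fwd=0
After 3 (back): cur=C back=1 fwd=1
After 4 (visit(D)): cur=D back=2 fwd=0
After 5 (back): cur=C back=1 fwd=1
After 6 (forward): cur=D back=2 fwd=0
After 7 (back): cur=C back=1 fwd=1
After 8 (forward): cur=D back=2 fwd=0

D 2 0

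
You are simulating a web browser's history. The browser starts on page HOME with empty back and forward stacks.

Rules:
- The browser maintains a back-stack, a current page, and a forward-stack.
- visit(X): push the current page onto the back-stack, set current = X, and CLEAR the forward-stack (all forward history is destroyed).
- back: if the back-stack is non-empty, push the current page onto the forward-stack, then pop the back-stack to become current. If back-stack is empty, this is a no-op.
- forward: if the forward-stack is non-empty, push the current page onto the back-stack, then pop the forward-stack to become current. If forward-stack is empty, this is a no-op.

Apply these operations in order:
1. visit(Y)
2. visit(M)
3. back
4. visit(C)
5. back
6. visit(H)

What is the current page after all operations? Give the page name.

Answer: H

Derivation:
After 1 (visit(Y)): cur=Y back=1 fwd=0
After 2 (visit(M)): cur=M back=2 fwd=0
After 3 (back): cur=Y back=1 fwd=1
After 4 (visit(C)): cur=C back=2 fwd=0
After 5 (back): cur=Y back=1 fwd=1
After 6 (visit(H)): cur=H back=2 fwd=0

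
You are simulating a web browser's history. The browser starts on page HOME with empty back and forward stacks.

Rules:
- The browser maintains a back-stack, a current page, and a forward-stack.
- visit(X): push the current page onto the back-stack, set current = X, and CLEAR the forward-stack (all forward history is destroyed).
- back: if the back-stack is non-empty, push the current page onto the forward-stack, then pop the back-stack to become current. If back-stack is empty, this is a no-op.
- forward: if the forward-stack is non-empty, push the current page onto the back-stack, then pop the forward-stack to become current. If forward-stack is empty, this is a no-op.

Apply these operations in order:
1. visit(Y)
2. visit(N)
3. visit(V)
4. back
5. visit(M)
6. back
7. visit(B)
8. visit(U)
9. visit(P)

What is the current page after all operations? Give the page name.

Answer: P

Derivation:
After 1 (visit(Y)): cur=Y back=1 fwd=0
After 2 (visit(N)): cur=N back=2 fwd=0
After 3 (visit(V)): cur=V back=3 fwd=0
After 4 (back): cur=N back=2 fwd=1
After 5 (visit(M)): cur=M back=3 fwd=0
After 6 (back): cur=N back=2 fwd=1
After 7 (visit(B)): cur=B back=3 fwd=0
After 8 (visit(U)): cur=U back=4 fwd=0
After 9 (visit(P)): cur=P back=5 fwd=0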